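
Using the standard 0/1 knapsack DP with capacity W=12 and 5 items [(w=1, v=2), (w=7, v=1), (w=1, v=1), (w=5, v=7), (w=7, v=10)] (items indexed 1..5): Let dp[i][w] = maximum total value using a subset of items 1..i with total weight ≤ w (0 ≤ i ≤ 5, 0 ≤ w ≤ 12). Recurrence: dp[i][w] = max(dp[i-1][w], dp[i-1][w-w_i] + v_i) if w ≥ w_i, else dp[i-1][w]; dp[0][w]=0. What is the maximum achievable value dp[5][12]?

i\w   0   1   2   3   4   5   6   7   8   9  10  11  12
  0   0   0   0   0   0   0   0   0   0   0   0   0   0
  1   0   2   2   2   2   2   2   2   2   2   2   2   2
  2   0   2   2   2   2   2   2   2   3   3   3   3   3
  3   0   2   3   3   3   3   3   3   3   4   4   4   4
  4   0   2   3   3   3   7   9  10  10  10  10  10  10
  5   0   2   3   3   3   7   9  10  12  13  13  13  17

17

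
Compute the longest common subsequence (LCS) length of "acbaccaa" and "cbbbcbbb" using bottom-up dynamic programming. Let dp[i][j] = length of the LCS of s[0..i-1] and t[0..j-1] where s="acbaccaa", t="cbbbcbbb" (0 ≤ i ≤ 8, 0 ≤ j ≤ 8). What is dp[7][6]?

   ''  c  b  b  b  c  b  b  b
''  0  0  0  0  0  0  0  0  0
 a  0  0  0  0  0  0  0  0  0
 c  0  1  1  1  1  1  1  1  1
 b  0  1  2  2  2  2  2  2  2
 a  0  1  2  2  2  2  2  2  2
 c  0  1  2  2  2  3  3  3  3
 c  0  1  2  2  2  3  3  3  3
 a  0  1  2  2  2  3  3  3  3
 a  0  1  2  2  2  3  3  3  3

3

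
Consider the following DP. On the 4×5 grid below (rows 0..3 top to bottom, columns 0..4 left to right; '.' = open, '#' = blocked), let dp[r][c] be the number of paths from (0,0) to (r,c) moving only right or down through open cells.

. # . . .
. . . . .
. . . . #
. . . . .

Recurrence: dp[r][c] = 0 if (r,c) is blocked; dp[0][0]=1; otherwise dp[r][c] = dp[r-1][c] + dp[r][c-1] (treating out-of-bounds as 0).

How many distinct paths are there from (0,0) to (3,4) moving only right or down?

10

r\c   0   1   2   3   4
  0   1   0   0   0   0
  1   1   1   1   1   1
  2   1   2   3   4   0
  3   1   3   6  10  10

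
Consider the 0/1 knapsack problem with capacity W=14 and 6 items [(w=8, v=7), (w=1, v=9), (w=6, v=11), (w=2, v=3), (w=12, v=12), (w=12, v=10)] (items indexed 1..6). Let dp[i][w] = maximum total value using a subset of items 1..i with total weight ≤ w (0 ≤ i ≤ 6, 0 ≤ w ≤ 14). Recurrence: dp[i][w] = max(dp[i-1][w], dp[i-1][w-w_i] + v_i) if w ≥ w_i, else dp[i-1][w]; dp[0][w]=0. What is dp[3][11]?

20

i\w   0   1   2   3   4   5   6   7   8   9  10  11  12  13  14
  0   0   0   0   0   0   0   0   0   0   0   0   0   0   0   0
  1   0   0   0   0   0   0   0   0   7   7   7   7   7   7   7
  2   0   9   9   9   9   9   9   9   9  16  16  16  16  16  16
  3   0   9   9   9   9   9  11  20  20  20  20  20  20  20  20
  4   0   9   9  12  12  12  12  20  20  23  23  23  23  23  23
  5   0   9   9  12  12  12  12  20  20  23  23  23  23  23  23
  6   0   9   9  12  12  12  12  20  20  23  23  23  23  23  23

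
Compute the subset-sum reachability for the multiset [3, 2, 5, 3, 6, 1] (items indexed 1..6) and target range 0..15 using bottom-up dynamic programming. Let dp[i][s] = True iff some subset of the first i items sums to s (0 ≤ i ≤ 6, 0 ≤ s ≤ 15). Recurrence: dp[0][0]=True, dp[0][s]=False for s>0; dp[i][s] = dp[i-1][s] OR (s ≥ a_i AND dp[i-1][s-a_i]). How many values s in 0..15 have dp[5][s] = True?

i\s   0   1   2   3   4   5   6   7   8   9  10  11  12  13  14  15
  0   T   F   F   F   F   F   F   F   F   F   F   F   F   F   F   F
  1   T   F   F   T   F   F   F   F   F   F   F   F   F   F   F   F
  2   T   F   T   T   F   T   F   F   F   F   F   F   F   F   F   F
  3   T   F   T   T   F   T   F   T   T   F   T   F   F   F   F   F
  4   T   F   T   T   F   T   T   T   T   F   T   T   F   T   F   F
  5   T   F   T   T   F   T   T   T   T   T   T   T   T   T   T   F
  6   T   T   T   T   T   T   T   T   T   T   T   T   T   T   T   T

13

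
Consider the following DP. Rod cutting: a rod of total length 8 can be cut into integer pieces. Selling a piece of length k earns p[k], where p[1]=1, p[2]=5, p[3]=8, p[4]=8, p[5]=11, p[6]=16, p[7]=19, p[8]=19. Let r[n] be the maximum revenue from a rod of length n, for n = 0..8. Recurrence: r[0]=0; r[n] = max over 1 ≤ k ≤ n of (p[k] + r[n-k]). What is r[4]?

   n    0    1    2    3    4    5    6    7    8
r[n]    0    1    5    8   10   13   16   19   21

10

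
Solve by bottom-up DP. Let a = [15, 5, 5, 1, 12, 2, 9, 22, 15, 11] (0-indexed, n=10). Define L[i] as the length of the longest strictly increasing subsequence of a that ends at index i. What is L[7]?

   i    0    1    2    3    4    5    6    7    8    9
a[i]   15    5    5    1   12    2    9   22   15   11
L[i]    1    1    1    1    2    2    3    4    4    4

4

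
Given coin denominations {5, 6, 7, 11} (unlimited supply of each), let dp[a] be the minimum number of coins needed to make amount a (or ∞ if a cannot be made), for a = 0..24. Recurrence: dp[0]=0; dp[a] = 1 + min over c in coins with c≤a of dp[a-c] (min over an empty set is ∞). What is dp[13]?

2

 a  0  1  2  3  4  5  6  7  8  9 10 11 12 13 14 15 16 17 18 19 20 21 22 23 24
dp  0  -  -  -  -  1  1  1  -  -  2  1  2  2  2  3  2  2  2  3  3  3  2  3  3
(- denotes ∞ / unreachable)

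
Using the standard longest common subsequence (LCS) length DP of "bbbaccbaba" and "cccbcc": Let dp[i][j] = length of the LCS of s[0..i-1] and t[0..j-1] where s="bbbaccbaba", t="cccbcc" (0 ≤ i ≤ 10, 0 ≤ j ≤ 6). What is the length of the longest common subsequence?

   ''  c  c  c  b  c  c
''  0  0  0  0  0  0  0
 b  0  0  0  0  1  1  1
 b  0  0  0  0  1  1  1
 b  0  0  0  0  1  1  1
 a  0  0  0  0  1  1  1
 c  0  1  1  1  1  2  2
 c  0  1  2  2  2  2  3
 b  0  1  2  2  3  3  3
 a  0  1  2  2  3  3  3
 b  0  1  2  2  3  3  3
 a  0  1  2  2  3  3  3

3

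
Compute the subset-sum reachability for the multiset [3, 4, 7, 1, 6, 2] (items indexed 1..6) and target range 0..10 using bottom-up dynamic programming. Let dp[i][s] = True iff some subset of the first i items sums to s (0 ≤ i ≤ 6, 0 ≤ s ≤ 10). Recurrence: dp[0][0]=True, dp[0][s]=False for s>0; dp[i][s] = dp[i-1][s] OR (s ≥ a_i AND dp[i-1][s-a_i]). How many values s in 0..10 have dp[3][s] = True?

i\s   0   1   2   3   4   5   6   7   8   9  10
  0   T   F   F   F   F   F   F   F   F   F   F
  1   T   F   F   T   F   F   F   F   F   F   F
  2   T   F   F   T   T   F   F   T   F   F   F
  3   T   F   F   T   T   F   F   T   F   F   T
  4   T   T   F   T   T   T   F   T   T   F   T
  5   T   T   F   T   T   T   T   T   T   T   T
  6   T   T   T   T   T   T   T   T   T   T   T

5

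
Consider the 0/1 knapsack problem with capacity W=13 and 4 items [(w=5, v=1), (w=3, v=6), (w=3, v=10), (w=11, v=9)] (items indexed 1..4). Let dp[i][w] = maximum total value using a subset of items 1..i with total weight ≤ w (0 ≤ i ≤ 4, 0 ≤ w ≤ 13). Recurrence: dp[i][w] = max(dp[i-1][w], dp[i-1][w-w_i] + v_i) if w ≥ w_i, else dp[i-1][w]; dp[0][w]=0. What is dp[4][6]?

i\w   0   1   2   3   4   5   6   7   8   9  10  11  12  13
  0   0   0   0   0   0   0   0   0   0   0   0   0   0   0
  1   0   0   0   0   0   1   1   1   1   1   1   1   1   1
  2   0   0   0   6   6   6   6   6   7   7   7   7   7   7
  3   0   0   0  10  10  10  16  16  16  16  16  17  17  17
  4   0   0   0  10  10  10  16  16  16  16  16  17  17  17

16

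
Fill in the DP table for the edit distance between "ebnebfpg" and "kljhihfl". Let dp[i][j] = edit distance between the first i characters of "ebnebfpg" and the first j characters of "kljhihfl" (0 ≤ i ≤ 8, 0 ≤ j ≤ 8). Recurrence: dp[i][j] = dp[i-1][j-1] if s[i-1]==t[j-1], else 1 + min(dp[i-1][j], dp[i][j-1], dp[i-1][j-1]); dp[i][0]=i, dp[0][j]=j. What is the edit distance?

   ''  k  l  j  h  i  h  f  l
''  0  1  2  3  4  5  6  7  8
 e  1  1  2  3  4  5  6  7  8
 b  2  2  2  3  4  5  6  7  8
 n  3  3  3  3  4  5  6  7  8
 e  4  4  4  4  4  5  6  7  8
 b  5  5  5  5  5  5  6  7  8
 f  6  6  6  6  6  6  6  6  7
 p  7  7  7  7  7  7  7  7  7
 g  8  8  8  8  8  8  8  8  8

8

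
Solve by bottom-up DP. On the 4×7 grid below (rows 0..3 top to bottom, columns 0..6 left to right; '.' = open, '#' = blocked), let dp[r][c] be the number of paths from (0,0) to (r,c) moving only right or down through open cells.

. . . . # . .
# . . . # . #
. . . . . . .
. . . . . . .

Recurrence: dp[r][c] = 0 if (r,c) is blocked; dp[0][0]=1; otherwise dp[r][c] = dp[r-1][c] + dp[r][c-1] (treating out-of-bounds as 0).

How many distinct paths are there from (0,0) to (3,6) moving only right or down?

28

r\c   0   1   2   3   4   5   6
  0   1   1   1   1   0   0   0
  1   0   1   2   3   0   0   0
  2   0   1   3   6   6   6   6
  3   0   1   4  10  16  22  28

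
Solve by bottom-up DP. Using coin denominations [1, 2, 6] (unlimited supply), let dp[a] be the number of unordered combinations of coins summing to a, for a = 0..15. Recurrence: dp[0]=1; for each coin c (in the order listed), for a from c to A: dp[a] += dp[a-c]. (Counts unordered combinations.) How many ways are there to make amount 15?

15

after  coin     0     1     2     3     4     5     6     7     8     9    10    11    12    13    14    15
          1     1     1     1     1     1     1     1     1     1     1     1     1     1     1     1     1
          2     1     1     2     2     3     3     4     4     5     5     6     6     7     7     8     8
          6     1     1     2     2     3     3     5     5     7     7     9     9    12    12    15    15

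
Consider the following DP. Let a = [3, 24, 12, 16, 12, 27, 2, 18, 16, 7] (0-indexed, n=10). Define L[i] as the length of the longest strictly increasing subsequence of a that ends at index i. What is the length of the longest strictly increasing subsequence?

   i    0    1    2    3    4    5    6    7    8    9
a[i]    3   24   12   16   12   27    2   18   16    7
L[i]    1    2    2    3    2    4    1    4    3    2

4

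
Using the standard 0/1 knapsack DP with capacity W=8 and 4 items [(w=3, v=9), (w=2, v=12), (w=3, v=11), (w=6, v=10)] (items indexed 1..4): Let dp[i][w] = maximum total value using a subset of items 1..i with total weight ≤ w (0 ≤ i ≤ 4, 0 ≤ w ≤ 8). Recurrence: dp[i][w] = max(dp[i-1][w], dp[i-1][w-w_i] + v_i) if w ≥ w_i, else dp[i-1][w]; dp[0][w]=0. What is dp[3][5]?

23

i\w   0   1   2   3   4   5   6   7   8
  0   0   0   0   0   0   0   0   0   0
  1   0   0   0   9   9   9   9   9   9
  2   0   0  12  12  12  21  21  21  21
  3   0   0  12  12  12  23  23  23  32
  4   0   0  12  12  12  23  23  23  32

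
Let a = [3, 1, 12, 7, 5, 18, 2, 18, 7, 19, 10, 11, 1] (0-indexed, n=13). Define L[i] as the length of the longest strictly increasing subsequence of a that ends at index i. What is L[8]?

3

   i    0    1    2    3    4    5    6    7    8    9   10   11   12
a[i]    3    1   12    7    5   18    2   18    7   19   10   11    1
L[i]    1    1    2    2    2    3    2    3    3    4    4    5    1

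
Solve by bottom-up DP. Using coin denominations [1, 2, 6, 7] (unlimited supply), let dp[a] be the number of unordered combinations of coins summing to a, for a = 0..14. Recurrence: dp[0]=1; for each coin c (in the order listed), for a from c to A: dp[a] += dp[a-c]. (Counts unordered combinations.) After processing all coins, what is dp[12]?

after  coin     0     1     2     3     4     5     6     7     8     9    10    11    12    13    14
          1     1     1     1     1     1     1     1     1     1     1     1     1     1     1     1
          2     1     1     2     2     3     3     4     4     5     5     6     6     7     7     8
          6     1     1     2     2     3     3     5     5     7     7     9     9    12    12    15
          7     1     1     2     2     3     3     5     6     8     9    11    12    15    17    21

15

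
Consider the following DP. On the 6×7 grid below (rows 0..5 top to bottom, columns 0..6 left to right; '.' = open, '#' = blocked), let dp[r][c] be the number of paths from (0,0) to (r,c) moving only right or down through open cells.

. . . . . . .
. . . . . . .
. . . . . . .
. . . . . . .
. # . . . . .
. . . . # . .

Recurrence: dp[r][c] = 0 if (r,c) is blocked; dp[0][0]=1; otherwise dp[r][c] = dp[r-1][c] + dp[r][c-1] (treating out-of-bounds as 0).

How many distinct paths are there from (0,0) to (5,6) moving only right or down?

r\c   0   1   2   3   4   5   6
  0   1   1   1   1   1   1   1
  1   1   2   3   4   5   6   7
  2   1   3   6  10  15  21  28
  3   1   4  10  20  35  56  84
  4   1   0  10  30  65 121 205
  5   1   1  11  41   0 121 326

326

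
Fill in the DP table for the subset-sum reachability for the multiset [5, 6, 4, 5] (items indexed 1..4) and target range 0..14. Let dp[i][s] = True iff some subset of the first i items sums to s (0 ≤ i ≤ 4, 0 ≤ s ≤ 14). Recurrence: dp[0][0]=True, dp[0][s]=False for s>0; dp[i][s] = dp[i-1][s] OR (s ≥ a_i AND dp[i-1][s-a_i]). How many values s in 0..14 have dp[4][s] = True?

8

i\s   0   1   2   3   4   5   6   7   8   9  10  11  12  13  14
  0   T   F   F   F   F   F   F   F   F   F   F   F   F   F   F
  1   T   F   F   F   F   T   F   F   F   F   F   F   F   F   F
  2   T   F   F   F   F   T   T   F   F   F   F   T   F   F   F
  3   T   F   F   F   T   T   T   F   F   T   T   T   F   F   F
  4   T   F   F   F   T   T   T   F   F   T   T   T   F   F   T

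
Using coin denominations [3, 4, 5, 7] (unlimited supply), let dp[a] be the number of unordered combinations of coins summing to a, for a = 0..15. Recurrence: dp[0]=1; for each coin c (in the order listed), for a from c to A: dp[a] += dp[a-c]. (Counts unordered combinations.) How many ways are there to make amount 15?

after  coin     0     1     2     3     4     5     6     7     8     9    10    11    12    13    14    15
          3     1     0     0     1     0     0     1     0     0     1     0     0     1     0     0     1
          4     1     0     0     1     1     0     1     1     1     1     1     1     2     1     1     2
          5     1     0     0     1     1     1     1     1     2     2     2     2     3     3     3     4
          7     1     0     0     1     1     1     1     2     2     2     3     3     4     4     5     6

6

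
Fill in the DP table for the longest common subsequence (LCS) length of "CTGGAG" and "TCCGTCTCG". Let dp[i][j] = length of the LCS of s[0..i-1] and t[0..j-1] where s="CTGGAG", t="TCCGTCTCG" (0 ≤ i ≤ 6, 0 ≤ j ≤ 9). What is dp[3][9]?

   ''  T  C  C  G  T  C  T  C  G
''  0  0  0  0  0  0  0  0  0  0
 C  0  0  1  1  1  1  1  1  1  1
 T  0  1  1  1  1  2  2  2  2  2
 G  0  1  1  1  2  2  2  2  2  3
 G  0  1  1  1  2  2  2  2  2  3
 A  0  1  1  1  2  2  2  2  2  3
 G  0  1  1  1  2  2  2  2  2  3

3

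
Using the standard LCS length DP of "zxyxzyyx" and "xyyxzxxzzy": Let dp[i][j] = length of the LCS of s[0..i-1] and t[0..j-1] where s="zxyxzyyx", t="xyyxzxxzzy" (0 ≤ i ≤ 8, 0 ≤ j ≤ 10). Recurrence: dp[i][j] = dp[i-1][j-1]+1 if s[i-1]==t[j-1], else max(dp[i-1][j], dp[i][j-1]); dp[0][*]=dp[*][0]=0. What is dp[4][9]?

3

   ''  x  y  y  x  z  x  x  z  z  y
''  0  0  0  0  0  0  0  0  0  0  0
 z  0  0  0  0  0  1  1  1  1  1  1
 x  0  1  1  1  1  1  2  2  2  2  2
 y  0  1  2  2  2  2  2  2  2  2  3
 x  0  1  2  2  3  3  3  3  3  3  3
 z  0  1  2  2  3  4  4  4  4  4  4
 y  0  1  2  3  3  4  4  4  4  4  5
 y  0  1  2  3  3  4  4  4  4  4  5
 x  0  1  2  3  4  4  5  5  5  5  5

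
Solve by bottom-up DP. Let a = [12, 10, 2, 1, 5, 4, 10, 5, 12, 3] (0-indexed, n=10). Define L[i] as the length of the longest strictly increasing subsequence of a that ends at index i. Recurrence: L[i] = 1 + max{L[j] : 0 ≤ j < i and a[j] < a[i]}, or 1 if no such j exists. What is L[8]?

4

   i    0    1    2    3    4    5    6    7    8    9
a[i]   12   10    2    1    5    4   10    5   12    3
L[i]    1    1    1    1    2    2    3    3    4    2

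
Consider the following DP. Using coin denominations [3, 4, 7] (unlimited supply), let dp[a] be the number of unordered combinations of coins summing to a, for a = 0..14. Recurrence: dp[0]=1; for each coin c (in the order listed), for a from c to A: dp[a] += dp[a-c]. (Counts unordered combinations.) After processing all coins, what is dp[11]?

after  coin     0     1     2     3     4     5     6     7     8     9    10    11    12    13    14
          3     1     0     0     1     0     0     1     0     0     1     0     0     1     0     0
          4     1     0     0     1     1     0     1     1     1     1     1     1     2     1     1
          7     1     0     0     1     1     0     1     2     1     1     2     2     2     2     3

2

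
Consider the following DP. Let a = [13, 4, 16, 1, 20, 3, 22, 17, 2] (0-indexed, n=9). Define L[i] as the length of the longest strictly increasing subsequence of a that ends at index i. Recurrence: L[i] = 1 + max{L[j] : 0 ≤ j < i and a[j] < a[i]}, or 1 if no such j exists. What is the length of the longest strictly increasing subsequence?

4

   i    0    1    2    3    4    5    6    7    8
a[i]   13    4   16    1   20    3   22   17    2
L[i]    1    1    2    1    3    2    4    3    2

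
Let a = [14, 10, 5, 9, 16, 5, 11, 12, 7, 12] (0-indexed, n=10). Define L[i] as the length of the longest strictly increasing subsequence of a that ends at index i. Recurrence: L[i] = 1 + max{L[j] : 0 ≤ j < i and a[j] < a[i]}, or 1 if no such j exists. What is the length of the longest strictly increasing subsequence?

   i    0    1    2    3    4    5    6    7    8    9
a[i]   14   10    5    9   16    5   11   12    7   12
L[i]    1    1    1    2    3    1    3    4    2    4

4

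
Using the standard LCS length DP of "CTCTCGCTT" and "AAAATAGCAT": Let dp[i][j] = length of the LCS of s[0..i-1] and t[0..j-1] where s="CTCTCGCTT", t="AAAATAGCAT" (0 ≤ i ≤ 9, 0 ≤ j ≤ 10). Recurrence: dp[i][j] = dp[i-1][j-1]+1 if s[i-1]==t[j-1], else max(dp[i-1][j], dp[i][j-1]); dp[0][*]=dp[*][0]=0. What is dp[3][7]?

   ''  A  A  A  A  T  A  G  C  A  T
''  0  0  0  0  0  0  0  0  0  0  0
 C  0  0  0  0  0  0  0  0  1  1  1
 T  0  0  0  0  0  1  1  1  1  1  2
 C  0  0  0  0  0  1  1  1  2  2  2
 T  0  0  0  0  0  1  1  1  2  2  3
 C  0  0  0  0  0  1  1  1  2  2  3
 G  0  0  0  0  0  1  1  2  2  2  3
 C  0  0  0  0  0  1  1  2  3  3  3
 T  0  0  0  0  0  1  1  2  3  3  4
 T  0  0  0  0  0  1  1  2  3  3  4

1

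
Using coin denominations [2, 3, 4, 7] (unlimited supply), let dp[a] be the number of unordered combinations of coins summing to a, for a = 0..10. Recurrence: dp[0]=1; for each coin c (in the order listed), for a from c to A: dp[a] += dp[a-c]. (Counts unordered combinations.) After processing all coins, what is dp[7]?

after  coin     0     1     2     3     4     5     6     7     8     9    10
          2     1     0     1     0     1     0     1     0     1     0     1
          3     1     0     1     1     1     1     2     1     2     2     2
          4     1     0     1     1     2     1     3     2     4     3     5
          7     1     0     1     1     2     1     3     3     4     4     6

3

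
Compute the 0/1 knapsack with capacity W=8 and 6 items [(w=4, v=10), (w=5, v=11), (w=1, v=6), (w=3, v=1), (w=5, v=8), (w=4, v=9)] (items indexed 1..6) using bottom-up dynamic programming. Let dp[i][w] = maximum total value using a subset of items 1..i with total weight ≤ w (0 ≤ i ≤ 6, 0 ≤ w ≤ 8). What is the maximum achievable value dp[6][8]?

i\w   0   1   2   3   4   5   6   7   8
  0   0   0   0   0   0   0   0   0   0
  1   0   0   0   0  10  10  10  10  10
  2   0   0   0   0  10  11  11  11  11
  3   0   6   6   6  10  16  17  17  17
  4   0   6   6   6  10  16  17  17  17
  5   0   6   6   6  10  16  17  17  17
  6   0   6   6   6  10  16  17  17  19

19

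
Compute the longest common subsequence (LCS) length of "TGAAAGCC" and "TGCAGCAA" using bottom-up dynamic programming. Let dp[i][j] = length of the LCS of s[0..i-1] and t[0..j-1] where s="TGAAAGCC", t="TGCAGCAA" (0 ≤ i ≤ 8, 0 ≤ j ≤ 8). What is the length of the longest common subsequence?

5

   ''  T  G  C  A  G  C  A  A
''  0  0  0  0  0  0  0  0  0
 T  0  1  1  1  1  1  1  1  1
 G  0  1  2  2  2  2  2  2  2
 A  0  1  2  2  3  3  3  3  3
 A  0  1  2  2  3  3  3  4  4
 A  0  1  2  2  3  3  3  4  5
 G  0  1  2  2  3  4  4  4  5
 C  0  1  2  3  3  4  5  5  5
 C  0  1  2  3  3  4  5  5  5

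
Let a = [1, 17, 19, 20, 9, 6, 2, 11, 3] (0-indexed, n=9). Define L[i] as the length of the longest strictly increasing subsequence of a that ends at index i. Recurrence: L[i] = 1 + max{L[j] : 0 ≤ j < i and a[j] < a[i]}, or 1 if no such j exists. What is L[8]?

   i    0    1    2    3    4    5    6    7    8
a[i]    1   17   19   20    9    6    2   11    3
L[i]    1    2    3    4    2    2    2    3    3

3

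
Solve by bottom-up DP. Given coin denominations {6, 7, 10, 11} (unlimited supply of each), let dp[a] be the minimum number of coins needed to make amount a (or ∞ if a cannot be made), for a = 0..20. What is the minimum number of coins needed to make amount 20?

2

 a  0  1  2  3  4  5  6  7  8  9 10 11 12 13 14 15 16 17 18 19 20
dp  0  -  -  -  -  -  1  1  -  -  1  1  2  2  2  -  2  2  2  3  2
(- denotes ∞ / unreachable)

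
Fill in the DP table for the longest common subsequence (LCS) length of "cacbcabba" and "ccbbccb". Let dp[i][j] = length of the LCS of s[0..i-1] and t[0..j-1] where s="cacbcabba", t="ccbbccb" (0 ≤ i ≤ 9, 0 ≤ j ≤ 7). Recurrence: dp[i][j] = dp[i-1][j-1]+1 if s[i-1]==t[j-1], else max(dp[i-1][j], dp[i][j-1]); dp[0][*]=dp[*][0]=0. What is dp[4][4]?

   ''  c  c  b  b  c  c  b
''  0  0  0  0  0  0  0  0
 c  0  1  1  1  1  1  1  1
 a  0  1  1  1  1  1  1  1
 c  0  1  2  2  2  2  2  2
 b  0  1  2  3  3  3  3  3
 c  0  1  2  3  3  4  4  4
 a  0  1  2  3  3  4  4  4
 b  0  1  2  3  4  4  4  5
 b  0  1  2  3  4  4  4  5
 a  0  1  2  3  4  4  4  5

3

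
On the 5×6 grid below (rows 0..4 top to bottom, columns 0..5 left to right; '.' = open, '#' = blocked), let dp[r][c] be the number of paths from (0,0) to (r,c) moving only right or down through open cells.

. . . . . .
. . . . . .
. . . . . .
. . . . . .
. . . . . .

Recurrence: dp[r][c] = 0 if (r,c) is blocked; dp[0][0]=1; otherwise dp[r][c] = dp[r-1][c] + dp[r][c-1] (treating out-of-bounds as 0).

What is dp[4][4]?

70

r\c   0   1   2   3   4   5
  0   1   1   1   1   1   1
  1   1   2   3   4   5   6
  2   1   3   6  10  15  21
  3   1   4  10  20  35  56
  4   1   5  15  35  70 126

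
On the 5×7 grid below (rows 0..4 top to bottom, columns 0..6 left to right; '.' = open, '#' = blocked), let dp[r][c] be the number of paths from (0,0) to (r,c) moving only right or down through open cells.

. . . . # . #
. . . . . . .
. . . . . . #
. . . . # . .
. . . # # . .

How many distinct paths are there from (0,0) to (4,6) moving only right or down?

r\c   0   1   2   3   4   5   6
  0   1   1   1   1   0   0   0
  1   1   2   3   4   4   4   4
  2   1   3   6  10  14  18   0
  3   1   4  10  20   0  18  18
  4   1   5  15   0   0  18  36

36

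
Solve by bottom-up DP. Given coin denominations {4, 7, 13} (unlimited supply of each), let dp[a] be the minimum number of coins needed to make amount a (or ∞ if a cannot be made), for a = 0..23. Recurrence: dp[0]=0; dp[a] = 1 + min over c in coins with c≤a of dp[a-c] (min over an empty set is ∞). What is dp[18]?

3

 a  0  1  2  3  4  5  6  7  8  9 10 11 12 13 14 15 16 17 18 19 20 21 22 23
dp  0  -  -  -  1  -  -  1  2  -  -  2  3  1  2  3  4  2  3  4  2  3  4  5
(- denotes ∞ / unreachable)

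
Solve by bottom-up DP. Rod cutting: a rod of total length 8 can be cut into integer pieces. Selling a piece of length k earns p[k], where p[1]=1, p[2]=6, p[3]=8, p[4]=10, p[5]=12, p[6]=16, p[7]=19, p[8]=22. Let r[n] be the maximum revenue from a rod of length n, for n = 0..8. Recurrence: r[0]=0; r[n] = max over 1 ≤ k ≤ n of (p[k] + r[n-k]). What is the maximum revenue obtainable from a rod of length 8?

24

   n    0    1    2    3    4    5    6    7    8
r[n]    0    1    6    8   12   14   18   20   24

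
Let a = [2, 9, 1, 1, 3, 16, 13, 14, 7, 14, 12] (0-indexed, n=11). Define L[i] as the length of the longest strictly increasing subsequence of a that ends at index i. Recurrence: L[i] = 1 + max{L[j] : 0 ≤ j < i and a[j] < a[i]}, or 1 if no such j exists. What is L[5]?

   i    0    1    2    3    4    5    6    7    8    9   10
a[i]    2    9    1    1    3   16   13   14    7   14   12
L[i]    1    2    1    1    2    3    3    4    3    4    4

3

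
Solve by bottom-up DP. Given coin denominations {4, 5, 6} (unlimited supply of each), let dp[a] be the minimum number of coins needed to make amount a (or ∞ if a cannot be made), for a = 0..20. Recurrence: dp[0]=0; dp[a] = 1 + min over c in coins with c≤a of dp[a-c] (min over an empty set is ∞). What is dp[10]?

 a  0  1  2  3  4  5  6  7  8  9 10 11 12 13 14 15 16 17 18 19 20
dp  0  -  -  -  1  1  1  -  2  2  2  2  2  3  3  3  3  3  3  4  4
(- denotes ∞ / unreachable)

2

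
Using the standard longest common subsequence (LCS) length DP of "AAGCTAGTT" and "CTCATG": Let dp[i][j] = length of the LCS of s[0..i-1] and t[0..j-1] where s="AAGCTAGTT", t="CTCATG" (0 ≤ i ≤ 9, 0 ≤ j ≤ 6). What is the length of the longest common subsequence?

   ''  C  T  C  A  T  G
''  0  0  0  0  0  0  0
 A  0  0  0  0  1  1  1
 A  0  0  0  0  1  1  1
 G  0  0  0  0  1  1  2
 C  0  1  1  1  1  1  2
 T  0  1  2  2  2  2  2
 A  0  1  2  2  3  3  3
 G  0  1  2  2  3  3  4
 T  0  1  2  2  3  4  4
 T  0  1  2  2  3  4  4

4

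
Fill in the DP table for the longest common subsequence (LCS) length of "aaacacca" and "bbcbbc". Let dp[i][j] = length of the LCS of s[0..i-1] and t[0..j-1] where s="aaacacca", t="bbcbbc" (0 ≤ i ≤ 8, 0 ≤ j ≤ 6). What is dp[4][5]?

   ''  b  b  c  b  b  c
''  0  0  0  0  0  0  0
 a  0  0  0  0  0  0  0
 a  0  0  0  0  0  0  0
 a  0  0  0  0  0  0  0
 c  0  0  0  1  1  1  1
 a  0  0  0  1  1  1  1
 c  0  0  0  1  1  1  2
 c  0  0  0  1  1  1  2
 a  0  0  0  1  1  1  2

1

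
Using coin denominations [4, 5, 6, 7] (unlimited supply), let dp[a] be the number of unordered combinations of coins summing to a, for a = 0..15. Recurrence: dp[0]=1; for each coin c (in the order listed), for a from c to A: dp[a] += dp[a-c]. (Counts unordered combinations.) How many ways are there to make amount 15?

3

after  coin     0     1     2     3     4     5     6     7     8     9    10    11    12    13    14    15
          4     1     0     0     0     1     0     0     0     1     0     0     0     1     0     0     0
          5     1     0     0     0     1     1     0     0     1     1     1     0     1     1     1     1
          6     1     0     0     0     1     1     1     0     1     1     2     1     2     1     2     2
          7     1     0     0     0     1     1     1     1     1     1     2     2     3     2     3     3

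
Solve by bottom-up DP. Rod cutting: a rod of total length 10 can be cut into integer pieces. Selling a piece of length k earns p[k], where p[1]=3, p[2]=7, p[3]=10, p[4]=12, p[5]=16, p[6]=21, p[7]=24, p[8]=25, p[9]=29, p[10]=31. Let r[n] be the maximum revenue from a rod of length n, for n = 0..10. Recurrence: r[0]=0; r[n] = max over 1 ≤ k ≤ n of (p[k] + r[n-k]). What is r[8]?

   n    0    1    2    3    4    5    6    7    8    9   10
r[n]    0    3    7   10   14   17   21   24   28   31   35

28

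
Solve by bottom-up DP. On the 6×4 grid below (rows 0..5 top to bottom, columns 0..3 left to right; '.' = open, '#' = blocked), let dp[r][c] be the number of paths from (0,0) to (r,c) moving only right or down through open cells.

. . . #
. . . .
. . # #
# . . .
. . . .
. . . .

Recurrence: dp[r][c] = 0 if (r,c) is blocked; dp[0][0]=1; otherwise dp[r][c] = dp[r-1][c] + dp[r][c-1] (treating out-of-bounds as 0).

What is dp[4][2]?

r\c   0   1   2   3
  0   1   1   1   0
  1   1   2   3   3
  2   1   3   0   0
  3   0   3   3   3
  4   0   3   6   9
  5   0   3   9  18

6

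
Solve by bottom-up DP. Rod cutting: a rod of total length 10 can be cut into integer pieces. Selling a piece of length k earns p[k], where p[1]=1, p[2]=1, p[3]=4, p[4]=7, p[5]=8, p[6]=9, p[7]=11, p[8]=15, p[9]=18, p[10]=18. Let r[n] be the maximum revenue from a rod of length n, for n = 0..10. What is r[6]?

9

   n    0    1    2    3    4    5    6    7    8    9   10
r[n]    0    1    2    4    7    8    9   11   15   18   19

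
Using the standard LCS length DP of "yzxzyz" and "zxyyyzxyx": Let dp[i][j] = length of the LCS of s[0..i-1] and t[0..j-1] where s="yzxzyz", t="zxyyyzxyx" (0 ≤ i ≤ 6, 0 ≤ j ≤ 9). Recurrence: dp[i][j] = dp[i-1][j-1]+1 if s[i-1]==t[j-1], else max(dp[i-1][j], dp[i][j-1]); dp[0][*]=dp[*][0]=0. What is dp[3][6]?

   ''  z  x  y  y  y  z  x  y  x
''  0  0  0  0  0  0  0  0  0  0
 y  0  0  0  1  1  1  1  1  1  1
 z  0  1  1  1  1  1  2  2  2  2
 x  0  1  2  2  2  2  2  3  3  3
 z  0  1  2  2  2  2  3  3  3  3
 y  0  1  2  3  3  3  3  3  4  4
 z  0  1  2  3  3  3  4  4  4  4

2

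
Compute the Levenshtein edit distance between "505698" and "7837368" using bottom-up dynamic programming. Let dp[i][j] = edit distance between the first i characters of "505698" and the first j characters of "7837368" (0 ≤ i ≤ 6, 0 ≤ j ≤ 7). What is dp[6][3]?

6

   ''  7  8  3  7  3  6  8
''  0  1  2  3  4  5  6  7
 5  1  1  2  3  4  5  6  7
 0  2  2  2  3  4  5  6  7
 5  3  3  3  3  4  5  6  7
 6  4  4  4  4  4  5  5  6
 9  5  5  5  5  5  5  6  6
 8  6  6  5  6  6  6  6  6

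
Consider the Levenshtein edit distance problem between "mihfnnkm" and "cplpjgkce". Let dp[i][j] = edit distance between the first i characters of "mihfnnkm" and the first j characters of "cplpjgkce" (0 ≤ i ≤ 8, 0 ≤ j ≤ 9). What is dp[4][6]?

   ''  c  p  l  p  j  g  k  c  e
''  0  1  2  3  4  5  6  7  8  9
 m  1  1  2  3  4  5  6  7  8  9
 i  2  2  2  3  4  5  6  7  8  9
 h  3  3  3  3  4  5  6  7  8  9
 f  4  4  4  4  4  5  6  7  8  9
 n  5  5  5  5  5  5  6  7  8  9
 n  6  6  6  6  6  6  6  7  8  9
 k  7  7  7  7  7  7  7  6  7  8
 m  8  8  8  8  8  8  8  7  7  8

6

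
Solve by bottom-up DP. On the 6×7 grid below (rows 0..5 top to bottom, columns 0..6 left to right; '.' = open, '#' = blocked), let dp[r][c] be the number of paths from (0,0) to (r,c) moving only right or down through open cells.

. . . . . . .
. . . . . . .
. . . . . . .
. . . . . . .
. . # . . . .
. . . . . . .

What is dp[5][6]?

r\c   0   1   2   3   4   5   6
  0   1   1   1   1   1   1   1
  1   1   2   3   4   5   6   7
  2   1   3   6  10  15  21  28
  3   1   4  10  20  35  56  84
  4   1   5   0  20  55 111 195
  5   1   6   6  26  81 192 387

387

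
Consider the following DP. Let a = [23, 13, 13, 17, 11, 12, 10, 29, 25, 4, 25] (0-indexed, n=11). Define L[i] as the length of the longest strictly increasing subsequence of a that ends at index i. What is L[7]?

3

   i    0    1    2    3    4    5    6    7    8    9   10
a[i]   23   13   13   17   11   12   10   29   25    4   25
L[i]    1    1    1    2    1    2    1    3    3    1    3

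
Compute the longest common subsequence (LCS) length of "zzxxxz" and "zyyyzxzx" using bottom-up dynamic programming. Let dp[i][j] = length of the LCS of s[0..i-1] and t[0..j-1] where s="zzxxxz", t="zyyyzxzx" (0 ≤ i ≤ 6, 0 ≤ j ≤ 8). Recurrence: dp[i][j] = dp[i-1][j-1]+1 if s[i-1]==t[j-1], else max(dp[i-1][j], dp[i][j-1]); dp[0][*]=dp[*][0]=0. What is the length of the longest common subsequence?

   ''  z  y  y  y  z  x  z  x
''  0  0  0  0  0  0  0  0  0
 z  0  1  1  1  1  1  1  1  1
 z  0  1  1  1  1  2  2  2  2
 x  0  1  1  1  1  2  3  3  3
 x  0  1  1  1  1  2  3  3  4
 x  0  1  1  1  1  2  3  3  4
 z  0  1  1  1  1  2  3  4  4

4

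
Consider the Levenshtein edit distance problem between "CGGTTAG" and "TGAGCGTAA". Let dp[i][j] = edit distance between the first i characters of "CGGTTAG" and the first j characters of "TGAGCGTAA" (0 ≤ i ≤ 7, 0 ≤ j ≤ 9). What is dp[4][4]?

   ''  T  G  A  G  C  G  T  A  A
''  0  1  2  3  4  5  6  7  8  9
 C  1  1  2  3  4  4  5  6  7  8
 G  2  2  1  2  3  4  4  5  6  7
 G  3  3  2  2  2  3  4  5  6  7
 T  4  3  3  3  3  3  4  4  5  6
 T  5  4  4  4  4  4  4  4  5  6
 A  6  5  5  4  5  5  5  5  4  5
 G  7  6  5  5  4  5  5  6  5  5

3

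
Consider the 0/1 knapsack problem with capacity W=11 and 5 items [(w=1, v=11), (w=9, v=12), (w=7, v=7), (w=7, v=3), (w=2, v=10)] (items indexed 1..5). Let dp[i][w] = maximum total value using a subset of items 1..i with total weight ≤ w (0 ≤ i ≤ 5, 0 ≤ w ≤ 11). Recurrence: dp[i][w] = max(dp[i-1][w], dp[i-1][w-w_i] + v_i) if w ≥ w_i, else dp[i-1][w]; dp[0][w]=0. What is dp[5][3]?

i\w   0   1   2   3   4   5   6   7   8   9  10  11
  0   0   0   0   0   0   0   0   0   0   0   0   0
  1   0  11  11  11  11  11  11  11  11  11  11  11
  2   0  11  11  11  11  11  11  11  11  12  23  23
  3   0  11  11  11  11  11  11  11  18  18  23  23
  4   0  11  11  11  11  11  11  11  18  18  23  23
  5   0  11  11  21  21  21  21  21  21  21  28  28

21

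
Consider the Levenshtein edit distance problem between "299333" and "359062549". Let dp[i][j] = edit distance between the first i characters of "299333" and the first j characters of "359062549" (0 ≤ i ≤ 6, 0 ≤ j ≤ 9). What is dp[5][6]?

5

   ''  3  5  9  0  6  2  5  4  9
''  0  1  2  3  4  5  6  7  8  9
 2  1  1  2  3  4  5  5  6  7  8
 9  2  2  2  2  3  4  5  6  7  7
 9  3  3  3  2  3  4  5  6  7  7
 3  4  3  4  3  3  4  5  6  7  8
 3  5  4  4  4  4  4  5  6  7  8
 3  6  5  5  5  5  5  5  6  7  8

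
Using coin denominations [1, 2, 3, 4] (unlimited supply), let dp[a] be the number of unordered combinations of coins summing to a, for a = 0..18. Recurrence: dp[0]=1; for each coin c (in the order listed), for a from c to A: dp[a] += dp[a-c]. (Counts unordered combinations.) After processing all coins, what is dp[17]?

72

after  coin     0     1     2     3     4     5     6     7     8     9    10    11    12    13    14    15    16    17    18
          1     1     1     1     1     1     1     1     1     1     1     1     1     1     1     1     1     1     1     1
          2     1     1     2     2     3     3     4     4     5     5     6     6     7     7     8     8     9     9    10
          3     1     1     2     3     4     5     7     8    10    12    14    16    19    21    24    27    30    33    37
          4     1     1     2     3     5     6     9    11    15    18    23    27    34    39    47    54    64    72    84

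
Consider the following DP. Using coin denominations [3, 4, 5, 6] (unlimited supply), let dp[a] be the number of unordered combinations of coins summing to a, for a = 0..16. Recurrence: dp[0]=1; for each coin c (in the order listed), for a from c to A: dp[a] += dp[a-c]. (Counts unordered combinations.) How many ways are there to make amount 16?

after  coin     0     1     2     3     4     5     6     7     8     9    10    11    12    13    14    15    16
          3     1     0     0     1     0     0     1     0     0     1     0     0     1     0     0     1     0
          4     1     0     0     1     1     0     1     1     1     1     1     1     2     1     1     2     2
          5     1     0     0     1     1     1     1     1     2     2     2     2     3     3     3     4     4
          6     1     0     0     1     1     1     2     1     2     3     3     3     5     4     5     7     7

7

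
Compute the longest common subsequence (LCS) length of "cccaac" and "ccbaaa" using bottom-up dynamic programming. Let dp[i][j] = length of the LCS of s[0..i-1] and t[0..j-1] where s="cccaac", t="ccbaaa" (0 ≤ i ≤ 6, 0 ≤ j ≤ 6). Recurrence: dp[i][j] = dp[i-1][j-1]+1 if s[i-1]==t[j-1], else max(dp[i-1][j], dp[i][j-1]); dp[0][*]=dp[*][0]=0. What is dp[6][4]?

3

   ''  c  c  b  a  a  a
''  0  0  0  0  0  0  0
 c  0  1  1  1  1  1  1
 c  0  1  2  2  2  2  2
 c  0  1  2  2  2  2  2
 a  0  1  2  2  3  3  3
 a  0  1  2  2  3  4  4
 c  0  1  2  2  3  4  4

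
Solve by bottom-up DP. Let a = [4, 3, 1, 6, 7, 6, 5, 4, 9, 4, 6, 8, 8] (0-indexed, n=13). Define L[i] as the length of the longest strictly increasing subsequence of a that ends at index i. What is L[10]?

   i    0    1    2    3    4    5    6    7    8    9   10   11   12
a[i]    4    3    1    6    7    6    5    4    9    4    6    8    8
L[i]    1    1    1    2    3    2    2    2    4    2    3    4    4

3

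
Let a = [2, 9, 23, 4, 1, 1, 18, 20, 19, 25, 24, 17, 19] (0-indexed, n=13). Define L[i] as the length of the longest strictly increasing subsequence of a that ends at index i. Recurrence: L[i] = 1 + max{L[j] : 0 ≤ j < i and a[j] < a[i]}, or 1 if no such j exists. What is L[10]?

   i    0    1    2    3    4    5    6    7    8    9   10   11   12
a[i]    2    9   23    4    1    1   18   20   19   25   24   17   19
L[i]    1    2    3    2    1    1    3    4    4    5    5    3    4

5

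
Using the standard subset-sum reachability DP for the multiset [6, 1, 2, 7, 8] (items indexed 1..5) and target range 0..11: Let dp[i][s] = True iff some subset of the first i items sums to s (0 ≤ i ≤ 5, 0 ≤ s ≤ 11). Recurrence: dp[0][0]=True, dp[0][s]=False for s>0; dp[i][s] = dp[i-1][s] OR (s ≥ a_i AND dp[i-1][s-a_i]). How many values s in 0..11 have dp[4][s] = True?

i\s   0   1   2   3   4   5   6   7   8   9  10  11
  0   T   F   F   F   F   F   F   F   F   F   F   F
  1   T   F   F   F   F   F   T   F   F   F   F   F
  2   T   T   F   F   F   F   T   T   F   F   F   F
  3   T   T   T   T   F   F   T   T   T   T   F   F
  4   T   T   T   T   F   F   T   T   T   T   T   F
  5   T   T   T   T   F   F   T   T   T   T   T   T

9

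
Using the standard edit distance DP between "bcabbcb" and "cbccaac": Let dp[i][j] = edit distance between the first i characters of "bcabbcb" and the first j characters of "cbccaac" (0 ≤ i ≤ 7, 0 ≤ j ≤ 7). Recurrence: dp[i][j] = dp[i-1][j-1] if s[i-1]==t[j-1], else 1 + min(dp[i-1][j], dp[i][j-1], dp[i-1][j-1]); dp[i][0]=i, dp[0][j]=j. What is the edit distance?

5

   ''  c  b  c  c  a  a  c
''  0  1  2  3  4  5  6  7
 b  1  1  1  2  3  4  5  6
 c  2  1  2  1  2  3  4  5
 a  3  2  2  2  2  2  3  4
 b  4  3  2  3  3  3  3  4
 b  5  4  3  3  4  4  4  4
 c  6  5  4  3  3  4  5  4
 b  7  6  5  4  4  4  5  5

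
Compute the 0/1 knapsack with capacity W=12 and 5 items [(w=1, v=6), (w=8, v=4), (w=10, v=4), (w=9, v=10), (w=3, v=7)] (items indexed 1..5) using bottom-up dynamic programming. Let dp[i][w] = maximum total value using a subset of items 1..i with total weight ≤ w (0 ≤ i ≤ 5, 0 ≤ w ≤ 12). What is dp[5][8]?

13

i\w   0   1   2   3   4   5   6   7   8   9  10  11  12
  0   0   0   0   0   0   0   0   0   0   0   0   0   0
  1   0   6   6   6   6   6   6   6   6   6   6   6   6
  2   0   6   6   6   6   6   6   6   6  10  10  10  10
  3   0   6   6   6   6   6   6   6   6  10  10  10  10
  4   0   6   6   6   6   6   6   6   6  10  16  16  16
  5   0   6   6   7  13  13  13  13  13  13  16  16  17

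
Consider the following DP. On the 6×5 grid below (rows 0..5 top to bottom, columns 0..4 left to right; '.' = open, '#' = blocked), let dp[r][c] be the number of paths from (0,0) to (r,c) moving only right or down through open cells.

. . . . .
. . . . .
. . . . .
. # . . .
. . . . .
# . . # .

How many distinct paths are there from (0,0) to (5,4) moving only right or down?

54

r\c   0   1   2   3   4
  0   1   1   1   1   1
  1   1   2   3   4   5
  2   1   3   6  10  15
  3   1   0   6  16  31
  4   1   1   7  23  54
  5   0   1   8   0  54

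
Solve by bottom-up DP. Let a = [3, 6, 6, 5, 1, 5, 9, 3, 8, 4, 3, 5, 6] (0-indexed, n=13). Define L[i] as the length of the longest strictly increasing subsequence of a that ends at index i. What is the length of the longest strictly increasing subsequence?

   i    0    1    2    3    4    5    6    7    8    9   10   11   12
a[i]    3    6    6    5    1    5    9    3    8    4    3    5    6
L[i]    1    2    2    2    1    2    3    2    3    3    2    4    5

5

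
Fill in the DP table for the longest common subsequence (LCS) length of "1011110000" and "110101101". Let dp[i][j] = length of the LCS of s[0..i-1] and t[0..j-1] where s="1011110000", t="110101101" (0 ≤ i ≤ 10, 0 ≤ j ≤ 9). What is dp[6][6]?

4

   ''  1  1  0  1  0  1  1  0  1
''  0  0  0  0  0  0  0  0  0  0
 1  0  1  1  1  1  1  1  1  1  1
 0  0  1  1  2  2  2  2  2  2  2
 1  0  1  2  2  3  3  3  3  3  3
 1  0  1  2  2  3  3  4  4  4  4
 1  0  1  2  2  3  3  4  5  5  5
 1  0  1  2  2  3  3  4  5  5  6
 0  0  1  2  3  3  4  4  5  6  6
 0  0  1  2  3  3  4  4  5  6  6
 0  0  1  2  3  3  4  4  5  6  6
 0  0  1  2  3  3  4  4  5  6  6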